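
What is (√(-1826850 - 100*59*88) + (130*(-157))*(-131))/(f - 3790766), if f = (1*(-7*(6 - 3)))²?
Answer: -534742/758065 - I*√93842/758065 ≈ -0.7054 - 0.0004041*I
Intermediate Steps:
f = 441 (f = (1*(-7*3))² = (1*(-21))² = (-21)² = 441)
(√(-1826850 - 100*59*88) + (130*(-157))*(-131))/(f - 3790766) = (√(-1826850 - 100*59*88) + (130*(-157))*(-131))/(441 - 3790766) = (√(-1826850 - 5900*88) - 20410*(-131))/(-3790325) = (√(-1826850 - 519200) + 2673710)*(-1/3790325) = (√(-2346050) + 2673710)*(-1/3790325) = (5*I*√93842 + 2673710)*(-1/3790325) = (2673710 + 5*I*√93842)*(-1/3790325) = -534742/758065 - I*√93842/758065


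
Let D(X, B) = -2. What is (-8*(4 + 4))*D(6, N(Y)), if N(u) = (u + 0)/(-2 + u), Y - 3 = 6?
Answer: 128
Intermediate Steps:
Y = 9 (Y = 3 + 6 = 9)
N(u) = u/(-2 + u)
(-8*(4 + 4))*D(6, N(Y)) = -8*(4 + 4)*(-2) = -8*8*(-2) = -64*(-2) = 128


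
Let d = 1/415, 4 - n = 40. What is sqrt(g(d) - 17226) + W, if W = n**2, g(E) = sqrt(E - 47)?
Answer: 1296 + sqrt(-2966747850 + 1660*I*sqrt(505885))/415 ≈ 1296.0 + 131.25*I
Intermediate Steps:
n = -36 (n = 4 - 1*40 = 4 - 40 = -36)
d = 1/415 ≈ 0.0024096
g(E) = sqrt(-47 + E)
W = 1296 (W = (-36)**2 = 1296)
sqrt(g(d) - 17226) + W = sqrt(sqrt(-47 + 1/415) - 17226) + 1296 = sqrt(sqrt(-19504/415) - 17226) + 1296 = sqrt(4*I*sqrt(505885)/415 - 17226) + 1296 = sqrt(-17226 + 4*I*sqrt(505885)/415) + 1296 = 1296 + sqrt(-17226 + 4*I*sqrt(505885)/415)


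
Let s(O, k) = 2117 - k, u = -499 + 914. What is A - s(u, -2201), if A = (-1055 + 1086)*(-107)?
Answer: -7635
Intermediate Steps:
u = 415
A = -3317 (A = 31*(-107) = -3317)
A - s(u, -2201) = -3317 - (2117 - 1*(-2201)) = -3317 - (2117 + 2201) = -3317 - 1*4318 = -3317 - 4318 = -7635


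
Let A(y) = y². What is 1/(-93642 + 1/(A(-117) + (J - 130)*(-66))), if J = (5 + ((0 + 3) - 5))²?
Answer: -21675/2029690349 ≈ -1.0679e-5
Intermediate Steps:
J = 9 (J = (5 + (3 - 5))² = (5 - 2)² = 3² = 9)
1/(-93642 + 1/(A(-117) + (J - 130)*(-66))) = 1/(-93642 + 1/((-117)² + (9 - 130)*(-66))) = 1/(-93642 + 1/(13689 - 121*(-66))) = 1/(-93642 + 1/(13689 + 7986)) = 1/(-93642 + 1/21675) = 1/(-2029690349/21675) = -21675/2029690349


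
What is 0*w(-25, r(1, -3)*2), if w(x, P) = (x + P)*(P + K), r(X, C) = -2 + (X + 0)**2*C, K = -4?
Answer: 0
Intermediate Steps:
r(X, C) = -2 + C*X**2 (r(X, C) = -2 + X**2*C = -2 + C*X**2)
w(x, P) = (-4 + P)*(P + x) (w(x, P) = (x + P)*(P - 4) = (P + x)*(-4 + P) = (-4 + P)*(P + x))
0*w(-25, r(1, -3)*2) = 0*(((-2 - 3*1**2)*2)**2 - 4*(-2 - 3*1**2)*2 - 4*(-25) + ((-2 - 3*1**2)*2)*(-25)) = 0*(((-2 - 3*1)*2)**2 - 4*(-2 - 3*1)*2 + 100 + ((-2 - 3*1)*2)*(-25)) = 0*(((-2 - 3)*2)**2 - 4*(-2 - 3)*2 + 100 + ((-2 - 3)*2)*(-25)) = 0*((-5*2)**2 - (-20)*2 + 100 - 5*2*(-25)) = 0*((-10)**2 - 4*(-10) + 100 - 10*(-25)) = 0*(100 + 40 + 100 + 250) = 0*490 = 0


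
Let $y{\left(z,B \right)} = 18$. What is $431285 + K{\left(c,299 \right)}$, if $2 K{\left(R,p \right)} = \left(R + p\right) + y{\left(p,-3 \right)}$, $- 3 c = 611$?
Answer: $\frac{1294025}{3} \approx 4.3134 \cdot 10^{5}$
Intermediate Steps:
$c = - \frac{611}{3}$ ($c = \left(- \frac{1}{3}\right) 611 = - \frac{611}{3} \approx -203.67$)
$K{\left(R,p \right)} = 9 + \frac{R}{2} + \frac{p}{2}$ ($K{\left(R,p \right)} = \frac{\left(R + p\right) + 18}{2} = \frac{18 + R + p}{2} = 9 + \frac{R}{2} + \frac{p}{2}$)
$431285 + K{\left(c,299 \right)} = 431285 + \left(9 + \frac{1}{2} \left(- \frac{611}{3}\right) + \frac{1}{2} \cdot 299\right) = 431285 + \left(9 - \frac{611}{6} + \frac{299}{2}\right) = 431285 + \frac{170}{3} = \frac{1294025}{3}$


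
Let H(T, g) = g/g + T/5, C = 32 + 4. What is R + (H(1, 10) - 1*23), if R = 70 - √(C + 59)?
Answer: 241/5 - √95 ≈ 38.453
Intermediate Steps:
C = 36
H(T, g) = 1 + T/5 (H(T, g) = 1 + T*(⅕) = 1 + T/5)
R = 70 - √95 (R = 70 - √(36 + 59) = 70 - √95 ≈ 60.253)
R + (H(1, 10) - 1*23) = (70 - √95) + ((1 + (⅕)*1) - 1*23) = (70 - √95) + ((1 + ⅕) - 23) = (70 - √95) + (6/5 - 23) = (70 - √95) - 109/5 = 241/5 - √95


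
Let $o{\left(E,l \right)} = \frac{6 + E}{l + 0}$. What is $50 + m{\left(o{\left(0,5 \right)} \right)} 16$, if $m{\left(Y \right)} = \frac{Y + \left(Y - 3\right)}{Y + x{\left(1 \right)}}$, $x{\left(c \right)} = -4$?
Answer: $\frac{374}{7} \approx 53.429$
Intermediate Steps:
$o{\left(E,l \right)} = \frac{6 + E}{l}$
$m{\left(Y \right)} = \frac{-3 + 2 Y}{-4 + Y}$ ($m{\left(Y \right)} = \frac{Y + \left(Y - 3\right)}{Y - 4} = \frac{Y + \left(Y - 3\right)}{-4 + Y} = \frac{Y + \left(-3 + Y\right)}{-4 + Y} = \frac{-3 + 2 Y}{-4 + Y}$)
$50 + m{\left(o{\left(0,5 \right)} \right)} 16 = 50 + \frac{-3 + 2 \frac{6 + 0}{5}}{-4 + \frac{6 + 0}{5}} \cdot 16 = 50 + \frac{-3 + 2 \cdot \frac{1}{5} \cdot 6}{-4 + \frac{1}{5} \cdot 6} \cdot 16 = 50 + \frac{-3 + 2 \cdot \frac{6}{5}}{-4 + \frac{6}{5}} \cdot 16 = 50 + \frac{-3 + \frac{12}{5}}{- \frac{14}{5}} \cdot 16 = 50 + \left(- \frac{5}{14}\right) \left(- \frac{3}{5}\right) 16 = 50 + \frac{3}{14} \cdot 16 = 50 + \frac{24}{7} = \frac{374}{7}$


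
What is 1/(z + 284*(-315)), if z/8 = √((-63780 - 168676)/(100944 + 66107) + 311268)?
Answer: -3736095615/333399155346508 - √2171554342178203/83349788836627 ≈ -1.1765e-5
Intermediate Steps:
z = 16*√2171554342178203/167051 (z = 8*√((-63780 - 168676)/(100944 + 66107) + 311268) = 8*√(-232456/167051 + 311268) = 8*√(51997398212/167051) = 8*(2*√2171554342178203/167051) = 16*√2171554342178203/167051 ≈ 4463.3)
1/(z + 284*(-315)) = 1/(16*√2171554342178203/167051 + 284*(-315)) = 1/(16*√2171554342178203/167051 - 89460) = 1/(-89460 + 16*√2171554342178203/167051)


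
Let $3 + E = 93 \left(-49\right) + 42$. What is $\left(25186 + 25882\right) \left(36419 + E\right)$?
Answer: $1629120268$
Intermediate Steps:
$E = -4518$ ($E = -3 + \left(93 \left(-49\right) + 42\right) = -3 + \left(-4557 + 42\right) = -3 - 4515 = -4518$)
$\left(25186 + 25882\right) \left(36419 + E\right) = \left(25186 + 25882\right) \left(36419 - 4518\right) = 51068 \cdot 31901 = 1629120268$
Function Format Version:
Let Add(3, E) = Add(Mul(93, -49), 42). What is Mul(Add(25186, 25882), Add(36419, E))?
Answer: 1629120268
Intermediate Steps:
E = -4518 (E = Add(-3, Add(Mul(93, -49), 42)) = Add(-3, Add(-4557, 42)) = Add(-3, -4515) = -4518)
Mul(Add(25186, 25882), Add(36419, E)) = Mul(Add(25186, 25882), Add(36419, -4518)) = Mul(51068, 31901) = 1629120268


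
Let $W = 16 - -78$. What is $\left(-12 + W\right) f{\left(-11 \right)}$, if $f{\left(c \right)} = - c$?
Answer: $902$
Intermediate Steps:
$W = 94$ ($W = 16 + 78 = 94$)
$\left(-12 + W\right) f{\left(-11 \right)} = \left(-12 + 94\right) \left(\left(-1\right) \left(-11\right)\right) = 82 \cdot 11 = 902$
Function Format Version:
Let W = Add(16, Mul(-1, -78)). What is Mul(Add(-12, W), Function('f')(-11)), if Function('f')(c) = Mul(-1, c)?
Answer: 902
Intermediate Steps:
W = 94 (W = Add(16, 78) = 94)
Mul(Add(-12, W), Function('f')(-11)) = Mul(Add(-12, 94), Mul(-1, -11)) = Mul(82, 11) = 902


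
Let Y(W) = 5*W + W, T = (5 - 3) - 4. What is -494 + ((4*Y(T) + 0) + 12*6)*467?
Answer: 10714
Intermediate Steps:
T = -2 (T = 2 - 4 = -2)
Y(W) = 6*W
-494 + ((4*Y(T) + 0) + 12*6)*467 = -494 + ((4*(6*(-2)) + 0) + 12*6)*467 = -494 + ((4*(-12) + 0) + 72)*467 = -494 + ((-48 + 0) + 72)*467 = -494 + (-48 + 72)*467 = -494 + 24*467 = -494 + 11208 = 10714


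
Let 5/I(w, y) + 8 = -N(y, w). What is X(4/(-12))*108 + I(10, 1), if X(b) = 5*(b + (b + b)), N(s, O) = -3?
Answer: -541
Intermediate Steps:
I(w, y) = -1 (I(w, y) = 5/(-8 - 1*(-3)) = 5/(-8 + 3) = 5/(-5) = 5*(-1/5) = -1)
X(b) = 15*b (X(b) = 5*(b + 2*b) = 5*(3*b) = 15*b)
X(4/(-12))*108 + I(10, 1) = (15*(4/(-12)))*108 - 1 = (15*(4*(-1/12)))*108 - 1 = (15*(-1/3))*108 - 1 = -5*108 - 1 = -540 - 1 = -541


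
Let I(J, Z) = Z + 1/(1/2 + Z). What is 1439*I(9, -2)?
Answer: -11512/3 ≈ -3837.3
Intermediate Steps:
I(J, Z) = Z + 1/(½ + Z)
1439*I(9, -2) = 1439*((2 - 2 + 2*(-2)²)/(1 + 2*(-2))) = 1439*((2 - 2 + 2*4)/(1 - 4)) = 1439*((2 - 2 + 8)/(-3)) = 1439*(-⅓*8) = 1439*(-8/3) = -11512/3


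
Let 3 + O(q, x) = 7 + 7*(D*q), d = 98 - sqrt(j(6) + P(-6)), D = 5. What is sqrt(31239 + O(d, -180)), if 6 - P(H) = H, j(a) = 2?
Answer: sqrt(34673 - 35*sqrt(14)) ≈ 185.85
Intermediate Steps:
P(H) = 6 - H
d = 98 - sqrt(14) (d = 98 - sqrt(2 + (6 - 1*(-6))) = 98 - sqrt(2 + (6 + 6)) = 98 - sqrt(2 + 12) = 98 - sqrt(14) ≈ 94.258)
O(q, x) = 4 + 35*q (O(q, x) = -3 + (7 + 7*(5*q)) = -3 + (7 + 35*q) = 4 + 35*q)
sqrt(31239 + O(d, -180)) = sqrt(31239 + (4 + 35*(98 - sqrt(14)))) = sqrt(31239 + (4 + (3430 - 35*sqrt(14)))) = sqrt(31239 + (3434 - 35*sqrt(14))) = sqrt(34673 - 35*sqrt(14))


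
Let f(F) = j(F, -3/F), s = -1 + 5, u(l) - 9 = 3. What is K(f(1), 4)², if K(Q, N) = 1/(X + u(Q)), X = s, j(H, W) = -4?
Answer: 1/256 ≈ 0.0039063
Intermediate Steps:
u(l) = 12 (u(l) = 9 + 3 = 12)
s = 4
f(F) = -4
X = 4
K(Q, N) = 1/16 (K(Q, N) = 1/(4 + 12) = 1/16)
K(f(1), 4)² = (1/16)² = 1/256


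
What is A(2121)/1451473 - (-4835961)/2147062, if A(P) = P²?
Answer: 16678127963295/3116402522326 ≈ 5.3517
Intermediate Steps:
A(2121)/1451473 - (-4835961)/2147062 = 2121²/1451473 - (-4835961)/2147062 = 4498641*(1/1451473) - (-4835961)/2147062 = 4498641/1451473 - 1*(-4835961/2147062) = 4498641/1451473 + 4835961/2147062 = 16678127963295/3116402522326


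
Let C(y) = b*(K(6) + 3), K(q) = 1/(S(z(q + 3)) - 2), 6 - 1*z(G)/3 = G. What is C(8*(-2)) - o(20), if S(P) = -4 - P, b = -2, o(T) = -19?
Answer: 37/3 ≈ 12.333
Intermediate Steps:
z(G) = 18 - 3*G
K(q) = 1/(-15 + 3*q) (K(q) = 1/((-4 - (18 - 3*(q + 3))) - 2) = 1/((-4 - (18 - 3*(3 + q))) - 2) = 1/((-4 - (18 + (-9 - 3*q))) - 2) = 1/((-4 - (9 - 3*q)) - 2) = 1/((-4 + (-9 + 3*q)) - 2) = 1/((-13 + 3*q) - 2) = 1/(-15 + 3*q))
C(y) = -20/3 (C(y) = -2*(1/(3*(-5 + 6)) + 3) = -2*((1/3)/1 + 3) = -2*((1/3)*1 + 3) = -2*(1/3 + 3) = -2*10/3 = -20/3)
C(8*(-2)) - o(20) = -20/3 - 1*(-19) = -20/3 + 19 = 37/3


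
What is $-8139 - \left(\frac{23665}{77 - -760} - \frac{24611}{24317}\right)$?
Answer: $- \frac{166210607129}{20353329} \approx -8166.3$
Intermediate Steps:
$-8139 - \left(\frac{23665}{77 - -760} - \frac{24611}{24317}\right) = -8139 - \left(\frac{23665}{77 + 760} - \frac{24611}{24317}\right) = -8139 - \left(\frac{23665}{837} - \frac{24611}{24317}\right) = -8139 - \frac{554862398}{20353329} = - \frac{166210607129}{20353329}$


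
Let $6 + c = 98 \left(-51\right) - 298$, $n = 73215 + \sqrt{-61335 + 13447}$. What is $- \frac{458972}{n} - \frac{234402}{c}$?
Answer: $\frac{539170862195733}{14210643383563} + \frac{1835888 i \sqrt{2993}}{5360484113} \approx 37.941 + 0.018737 i$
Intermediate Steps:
$n = 73215 + 4 i \sqrt{2993}$ ($n = 73215 + \sqrt{-47888} = 73215 + 4 i \sqrt{2993} \approx 73215.0 + 218.83 i$)
$c = -5302$ ($c = -6 + \left(98 \left(-51\right) - 298\right) = -6 - 5296 = -5302$)
$- \frac{458972}{n} - \frac{234402}{c} = - \frac{458972}{73215 + 4 i \sqrt{2993}} - \frac{234402}{-5302} = - \frac{458972}{73215 + 4 i \sqrt{2993}} - - \frac{117201}{2651} = - \frac{458972}{73215 + 4 i \sqrt{2993}} + \frac{117201}{2651} = \frac{117201}{2651} - \frac{458972}{73215 + 4 i \sqrt{2993}}$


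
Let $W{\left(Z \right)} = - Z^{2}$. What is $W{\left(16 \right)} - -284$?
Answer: $28$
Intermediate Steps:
$W{\left(16 \right)} - -284 = - 16^{2} - -284 = \left(-1\right) 256 + 284 = -256 + 284 = 28$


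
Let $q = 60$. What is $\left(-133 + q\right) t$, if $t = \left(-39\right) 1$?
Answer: $2847$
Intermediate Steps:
$t = -39$
$\left(-133 + q\right) t = \left(-133 + 60\right) \left(-39\right) = \left(-73\right) \left(-39\right) = 2847$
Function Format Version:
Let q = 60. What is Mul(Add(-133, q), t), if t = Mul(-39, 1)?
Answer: 2847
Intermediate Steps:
t = -39
Mul(Add(-133, q), t) = Mul(Add(-133, 60), -39) = Mul(-73, -39) = 2847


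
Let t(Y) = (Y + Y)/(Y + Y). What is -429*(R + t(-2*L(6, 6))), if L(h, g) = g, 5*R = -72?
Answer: 28743/5 ≈ 5748.6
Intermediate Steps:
R = -72/5 (R = (⅕)*(-72) = -72/5 ≈ -14.400)
t(Y) = 1 (t(Y) = (2*Y)/((2*Y)) = (2*Y)*(1/(2*Y)) = 1)
-429*(R + t(-2*L(6, 6))) = -429*(-72/5 + 1) = -429*(-67/5) = 28743/5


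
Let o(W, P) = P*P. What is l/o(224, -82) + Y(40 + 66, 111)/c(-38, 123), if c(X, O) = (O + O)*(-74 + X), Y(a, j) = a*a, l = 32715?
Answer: 1258861/282408 ≈ 4.4576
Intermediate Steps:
o(W, P) = P²
Y(a, j) = a²
c(X, O) = 2*O*(-74 + X) (c(X, O) = (2*O)*(-74 + X) = 2*O*(-74 + X))
l/o(224, -82) + Y(40 + 66, 111)/c(-38, 123) = 32715/((-82)²) + (40 + 66)²/((2*123*(-74 - 38))) = 32715/6724 + 106²/((2*123*(-112))) = 32715*(1/6724) + 11236/(-27552) = 32715/6724 + 11236*(-1/27552) = 32715/6724 - 2809/6888 = 1258861/282408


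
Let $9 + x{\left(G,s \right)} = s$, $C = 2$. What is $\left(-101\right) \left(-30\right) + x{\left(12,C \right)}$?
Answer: $3023$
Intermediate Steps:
$x{\left(G,s \right)} = -9 + s$
$\left(-101\right) \left(-30\right) + x{\left(12,C \right)} = \left(-101\right) \left(-30\right) + \left(-9 + 2\right) = 3030 - 7 = 3023$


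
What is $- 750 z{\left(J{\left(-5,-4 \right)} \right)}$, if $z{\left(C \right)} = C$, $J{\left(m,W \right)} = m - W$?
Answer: $750$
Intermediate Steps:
$- 750 z{\left(J{\left(-5,-4 \right)} \right)} = - 750 \left(-5 - -4\right) = - 750 \left(-5 + 4\right) = \left(-750\right) \left(-1\right) = 750$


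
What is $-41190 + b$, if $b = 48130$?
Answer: $6940$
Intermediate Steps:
$-41190 + b = -41190 + 48130 = 6940$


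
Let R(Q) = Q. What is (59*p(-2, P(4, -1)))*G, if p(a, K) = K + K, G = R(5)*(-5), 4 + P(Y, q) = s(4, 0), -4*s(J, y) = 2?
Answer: 13275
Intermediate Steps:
s(J, y) = -½ (s(J, y) = -¼*2 = -½)
P(Y, q) = -9/2 (P(Y, q) = -4 - ½ = -9/2)
G = -25 (G = 5*(-5) = -25)
p(a, K) = 2*K
(59*p(-2, P(4, -1)))*G = (59*(2*(-9/2)))*(-25) = (59*(-9))*(-25) = -531*(-25) = 13275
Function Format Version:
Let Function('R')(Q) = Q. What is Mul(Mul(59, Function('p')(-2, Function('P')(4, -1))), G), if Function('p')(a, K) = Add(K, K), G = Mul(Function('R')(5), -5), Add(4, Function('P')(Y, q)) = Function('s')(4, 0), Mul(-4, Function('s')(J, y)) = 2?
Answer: 13275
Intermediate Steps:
Function('s')(J, y) = Rational(-1, 2) (Function('s')(J, y) = Mul(Rational(-1, 4), 2) = Rational(-1, 2))
Function('P')(Y, q) = Rational(-9, 2) (Function('P')(Y, q) = Add(-4, Rational(-1, 2)) = Rational(-9, 2))
G = -25 (G = Mul(5, -5) = -25)
Function('p')(a, K) = Mul(2, K)
Mul(Mul(59, Function('p')(-2, Function('P')(4, -1))), G) = Mul(Mul(59, Mul(2, Rational(-9, 2))), -25) = Mul(Mul(59, -9), -25) = Mul(-531, -25) = 13275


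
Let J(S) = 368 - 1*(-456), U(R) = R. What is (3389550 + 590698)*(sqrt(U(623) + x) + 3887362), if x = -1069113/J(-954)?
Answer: 15472664825776 + 995062*I*sqrt(114486766)/103 ≈ 1.5473e+13 + 1.0337e+8*I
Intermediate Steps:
J(S) = 824 (J(S) = 368 + 456 = 824)
x = -1069113/824 ≈ -1297.5
(3389550 + 590698)*(sqrt(U(623) + x) + 3887362) = (3389550 + 590698)*(sqrt(623 - 1069113/824) + 3887362) = 3980248*(sqrt(-555761/824) + 3887362) = 3980248*(I*sqrt(114486766)/412 + 3887362) = 3980248*(3887362 + I*sqrt(114486766)/412) = 15472664825776 + 995062*I*sqrt(114486766)/103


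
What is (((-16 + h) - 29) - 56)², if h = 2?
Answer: 9801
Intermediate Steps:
(((-16 + h) - 29) - 56)² = (((-16 + 2) - 29) - 56)² = ((-14 - 29) - 56)² = (-43 - 56)² = (-99)² = 9801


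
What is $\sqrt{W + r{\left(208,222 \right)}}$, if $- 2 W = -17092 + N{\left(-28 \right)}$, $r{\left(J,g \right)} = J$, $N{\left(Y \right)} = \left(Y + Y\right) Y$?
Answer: $\sqrt{7970} \approx 89.275$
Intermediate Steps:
$N{\left(Y \right)} = 2 Y^{2}$ ($N{\left(Y \right)} = 2 Y Y = 2 Y^{2}$)
$W = 7762$ ($W = - \frac{-17092 + 2 \left(-28\right)^{2}}{2} = - \frac{-17092 + 2 \cdot 784}{2} = - \frac{-17092 + 1568}{2} = \left(- \frac{1}{2}\right) \left(-15524\right) = 7762$)
$\sqrt{W + r{\left(208,222 \right)}} = \sqrt{7762 + 208} = \sqrt{7970}$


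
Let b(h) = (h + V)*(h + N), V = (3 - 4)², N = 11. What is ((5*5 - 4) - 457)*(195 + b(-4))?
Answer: -75864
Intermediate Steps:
V = 1 (V = (-1)² = 1)
b(h) = (1 + h)*(11 + h) (b(h) = (h + 1)*(h + 11) = (1 + h)*(11 + h))
((5*5 - 4) - 457)*(195 + b(-4)) = ((5*5 - 4) - 457)*(195 + (11 + (-4)² + 12*(-4))) = ((25 - 4) - 457)*(195 + (11 + 16 - 48)) = (21 - 457)*(195 - 21) = -436*174 = -75864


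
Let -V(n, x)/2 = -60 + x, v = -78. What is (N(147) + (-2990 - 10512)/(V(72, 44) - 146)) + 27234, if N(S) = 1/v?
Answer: 40536295/1482 ≈ 27352.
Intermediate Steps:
V(n, x) = 120 - 2*x (V(n, x) = -2*(-60 + x) = 120 - 2*x)
N(S) = -1/78 (N(S) = 1/(-78) = -1/78)
(N(147) + (-2990 - 10512)/(V(72, 44) - 146)) + 27234 = (-1/78 + (-2990 - 10512)/((120 - 2*44) - 146)) + 27234 = (-1/78 - 13502/((120 - 88) - 146)) + 27234 = (-1/78 - 13502/(32 - 146)) + 27234 = (-1/78 - 13502/(-114)) + 27234 = (-1/78 - 13502*(-1/114)) + 27234 = (-1/78 + 6751/57) + 27234 = 175507/1482 + 27234 = 40536295/1482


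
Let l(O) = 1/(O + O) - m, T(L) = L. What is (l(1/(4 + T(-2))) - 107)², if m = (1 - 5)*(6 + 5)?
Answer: 3844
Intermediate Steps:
m = -44 (m = -4*11 = -44)
l(O) = 44 + 1/(2*O) (l(O) = 1/(O + O) - 1*(-44) = 1/(2*O) + 44 = 44 + 1/(2*O))
(l(1/(4 + T(-2))) - 107)² = ((44 + 1/(2*(1/(4 - 2)))) - 107)² = ((44 + 1/(2*(1/2))) - 107)² = ((44 + 1/(2*(½))) - 107)² = ((44 + (½)*2) - 107)² = ((44 + 1) - 107)² = (45 - 107)² = (-62)² = 3844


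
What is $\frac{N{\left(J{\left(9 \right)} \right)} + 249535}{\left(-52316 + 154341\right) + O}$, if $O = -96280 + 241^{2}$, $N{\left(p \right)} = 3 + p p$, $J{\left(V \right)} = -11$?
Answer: $\frac{249659}{63826} \approx 3.9116$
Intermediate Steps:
$N{\left(p \right)} = 3 + p^{2}$
$O = -38199$ ($O = -96280 + 58081 = -38199$)
$\frac{N{\left(J{\left(9 \right)} \right)} + 249535}{\left(-52316 + 154341\right) + O} = \frac{\left(3 + \left(-11\right)^{2}\right) + 249535}{\left(-52316 + 154341\right) - 38199} = \frac{\left(3 + 121\right) + 249535}{102025 - 38199} = \frac{124 + 249535}{63826} = 249659 \cdot \frac{1}{63826} = \frac{249659}{63826}$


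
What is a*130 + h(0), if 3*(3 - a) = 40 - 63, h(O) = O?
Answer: 4160/3 ≈ 1386.7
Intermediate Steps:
a = 32/3 (a = 3 - (40 - 63)/3 = 3 - 1/3*(-23) = 3 + 23/3 = 32/3 ≈ 10.667)
a*130 + h(0) = (32/3)*130 + 0 = 4160/3 + 0 = 4160/3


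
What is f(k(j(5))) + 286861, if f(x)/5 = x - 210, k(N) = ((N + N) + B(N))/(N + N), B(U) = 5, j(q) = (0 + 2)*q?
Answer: 1143269/4 ≈ 2.8582e+5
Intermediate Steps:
j(q) = 2*q
k(N) = (5 + 2*N)/(2*N) (k(N) = ((N + N) + 5)/(N + N) = (2*N + 5)/((2*N)) = (1/(2*N))*(5 + 2*N) = (5 + 2*N)/(2*N))
f(x) = -1050 + 5*x (f(x) = 5*(x - 210) = 5*(-210 + x) = -1050 + 5*x)
f(k(j(5))) + 286861 = (-1050 + 5*((5/2 + 2*5)/((2*5)))) + 286861 = (-1050 + 5*((5/2 + 10)/10)) + 286861 = (-1050 + 5*((1/10)*(25/2))) + 286861 = (-1050 + 5*(5/4)) + 286861 = (-1050 + 25/4) + 286861 = -4175/4 + 286861 = 1143269/4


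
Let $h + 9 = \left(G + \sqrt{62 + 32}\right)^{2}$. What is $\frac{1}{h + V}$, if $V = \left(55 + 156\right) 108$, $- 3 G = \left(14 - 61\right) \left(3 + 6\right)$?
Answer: $\frac{21377}{910214630} - \frac{141 \sqrt{94}}{910214630} \approx 2.1984 \cdot 10^{-5}$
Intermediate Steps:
$G = 141$ ($G = - \frac{\left(14 - 61\right) \left(3 + 6\right)}{3} = - \frac{\left(-47\right) 9}{3} = \left(- \frac{1}{3}\right) \left(-423\right) = 141$)
$V = 22788$ ($V = 211 \cdot 108 = 22788$)
$h = -9 + \left(141 + \sqrt{94}\right)^{2}$ ($h = -9 + \left(141 + \sqrt{62 + 32}\right)^{2} = -9 + \left(141 + \sqrt{94}\right)^{2} \approx 22700.0$)
$\frac{1}{h + V} = \frac{1}{\left(19966 + 282 \sqrt{94}\right) + 22788} = \frac{1}{42754 + 282 \sqrt{94}}$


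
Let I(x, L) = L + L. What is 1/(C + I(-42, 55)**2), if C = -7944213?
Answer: -1/7932113 ≈ -1.2607e-7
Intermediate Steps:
I(x, L) = 2*L
1/(C + I(-42, 55)**2) = 1/(-7944213 + (2*55)**2) = 1/(-7944213 + 110**2) = 1/(-7944213 + 12100) = 1/(-7932113) = -1/7932113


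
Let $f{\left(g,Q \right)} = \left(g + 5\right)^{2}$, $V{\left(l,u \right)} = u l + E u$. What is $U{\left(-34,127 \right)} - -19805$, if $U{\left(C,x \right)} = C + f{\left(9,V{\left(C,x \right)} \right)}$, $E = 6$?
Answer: $19967$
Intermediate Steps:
$V{\left(l,u \right)} = 6 u + l u$ ($V{\left(l,u \right)} = u l + 6 u = l u + 6 u = 6 u + l u$)
$f{\left(g,Q \right)} = \left(5 + g\right)^{2}$
$U{\left(C,x \right)} = 196 + C$ ($U{\left(C,x \right)} = C + \left(5 + 9\right)^{2} = C + 14^{2} = C + 196 = 196 + C$)
$U{\left(-34,127 \right)} - -19805 = \left(196 - 34\right) - -19805 = 162 + 19805 = 19967$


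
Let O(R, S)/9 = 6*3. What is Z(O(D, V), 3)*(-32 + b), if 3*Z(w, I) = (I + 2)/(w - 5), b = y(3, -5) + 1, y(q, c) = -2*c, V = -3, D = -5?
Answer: -35/157 ≈ -0.22293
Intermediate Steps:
O(R, S) = 162 (O(R, S) = 9*(6*3) = 9*18 = 162)
b = 11 (b = -2*(-5) + 1 = 10 + 1 = 11)
Z(w, I) = (2 + I)/(3*(-5 + w)) (Z(w, I) = ((I + 2)/(w - 5))/3 = ((2 + I)/(-5 + w))/3 = (2 + I)/(3*(-5 + w)))
Z(O(D, V), 3)*(-32 + b) = ((2 + 3)/(3*(-5 + 162)))*(-32 + 11) = ((⅓)*5/157)*(-21) = ((⅓)*(1/157)*5)*(-21) = (5/471)*(-21) = -35/157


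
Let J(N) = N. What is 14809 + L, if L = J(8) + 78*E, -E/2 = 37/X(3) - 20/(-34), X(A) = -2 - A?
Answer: 1349769/85 ≈ 15880.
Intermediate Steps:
E = 1158/85 (E = -2*(37/(-2 - 1*3) - 20/(-34)) = -2*(37/(-2 - 3) - 20*(-1/34)) = -2*(37/(-5) + 10/17) = -2*(37*(-⅕) + 10/17) = -2*(-37/5 + 10/17) = -2*(-579/85) = 1158/85 ≈ 13.624)
L = 91004/85 (L = 8 + 78*(1158/85) = 8 + 90324/85 = 91004/85 ≈ 1070.6)
14809 + L = 14809 + 91004/85 = 1349769/85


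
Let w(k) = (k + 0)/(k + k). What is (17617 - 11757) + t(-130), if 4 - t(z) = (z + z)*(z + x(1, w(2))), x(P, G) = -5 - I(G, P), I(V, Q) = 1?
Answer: -29496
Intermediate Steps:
w(k) = 1/2 (w(k) = k/((2*k)) = k*(1/(2*k)) = 1/2)
x(P, G) = -6 (x(P, G) = -5 - 1*1 = -5 - 1 = -6)
t(z) = 4 - 2*z*(-6 + z) (t(z) = 4 - (z + z)*(z - 6) = 4 - 2*z*(-6 + z))
(17617 - 11757) + t(-130) = (17617 - 11757) + (4 - 2*(-130)**2 + 12*(-130)) = 5860 + (4 - 2*16900 - 1560) = 5860 + (4 - 33800 - 1560) = 5860 - 35356 = -29496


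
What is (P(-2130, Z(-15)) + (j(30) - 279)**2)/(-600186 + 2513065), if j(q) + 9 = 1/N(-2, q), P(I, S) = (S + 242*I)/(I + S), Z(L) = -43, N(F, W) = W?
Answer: 162639986233/3741017460300 ≈ 0.043475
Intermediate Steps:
P(I, S) = (S + 242*I)/(I + S)
j(q) = -9 + 1/q
(P(-2130, Z(-15)) + (j(30) - 279)**2)/(-600186 + 2513065) = ((-43 + 242*(-2130))/(-2130 - 43) + ((-9 + 1/30) - 279)**2)/(-600186 + 2513065) = ((-43 - 515460)/(-2173) + ((-9 + 1/30) - 279)**2)/1912879 = (-1/2173*(-515503) + (-269/30 - 279)**2)*(1/1912879) = (515503/2173 + (-8639/30)**2)*(1/1912879) = (515503/2173 + 74632321/900)*(1/1912879) = (162639986233/1955700)*(1/1912879) = 162639986233/3741017460300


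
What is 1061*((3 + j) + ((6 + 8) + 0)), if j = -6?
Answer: 11671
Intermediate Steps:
1061*((3 + j) + ((6 + 8) + 0)) = 1061*((3 - 6) + ((6 + 8) + 0)) = 1061*(-3 + (14 + 0)) = 1061*(-3 + 14) = 1061*11 = 11671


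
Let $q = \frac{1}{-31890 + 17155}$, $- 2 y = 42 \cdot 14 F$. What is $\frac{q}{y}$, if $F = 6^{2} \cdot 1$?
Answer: $\frac{1}{155955240} \approx 6.4121 \cdot 10^{-9}$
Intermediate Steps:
$F = 36$ ($F = 36 \cdot 1 = 36$)
$y = -10584$ ($y = - \frac{42 \cdot 14 \cdot 36}{2} = - \frac{588 \cdot 36}{2} = \left(- \frac{1}{2}\right) 21168 = -10584$)
$q = - \frac{1}{14735}$ ($q = \frac{1}{-14735} = - \frac{1}{14735} \approx -6.7866 \cdot 10^{-5}$)
$\frac{q}{y} = - \frac{1}{14735 \left(-10584\right)} = \left(- \frac{1}{14735}\right) \left(- \frac{1}{10584}\right) = \frac{1}{155955240}$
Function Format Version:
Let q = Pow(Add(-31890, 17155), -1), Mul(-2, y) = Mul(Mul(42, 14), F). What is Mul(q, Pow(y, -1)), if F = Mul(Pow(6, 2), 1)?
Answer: Rational(1, 155955240) ≈ 6.4121e-9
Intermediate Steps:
F = 36 (F = Mul(36, 1) = 36)
y = -10584 (y = Mul(Rational(-1, 2), Mul(Mul(42, 14), 36)) = Mul(Rational(-1, 2), Mul(588, 36)) = Mul(Rational(-1, 2), 21168) = -10584)
q = Rational(-1, 14735) (q = Pow(-14735, -1) = Rational(-1, 14735) ≈ -6.7866e-5)
Mul(q, Pow(y, -1)) = Mul(Rational(-1, 14735), Pow(-10584, -1)) = Mul(Rational(-1, 14735), Rational(-1, 10584)) = Rational(1, 155955240)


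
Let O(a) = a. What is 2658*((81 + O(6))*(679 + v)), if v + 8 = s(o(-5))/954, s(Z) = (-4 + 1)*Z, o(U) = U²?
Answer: 8222837973/53 ≈ 1.5515e+8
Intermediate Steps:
s(Z) = -3*Z
v = -2569/318 (v = -8 - 3*(-5)²/954 = -8 - 3*25*(1/954) = -8 - 75*1/954 = -8 - 25/318 = -2569/318 ≈ -8.0786)
2658*((81 + O(6))*(679 + v)) = 2658*((81 + 6)*(679 - 2569/318)) = 2658*(87*(213353/318)) = 2658*(6187237/106) = 8222837973/53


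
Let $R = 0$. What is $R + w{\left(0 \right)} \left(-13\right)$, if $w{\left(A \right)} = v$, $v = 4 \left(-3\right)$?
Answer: $156$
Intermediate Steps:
$v = -12$
$w{\left(A \right)} = -12$
$R + w{\left(0 \right)} \left(-13\right) = 0 - -156 = 0 + 156 = 156$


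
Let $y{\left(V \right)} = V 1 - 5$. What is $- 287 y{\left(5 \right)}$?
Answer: $0$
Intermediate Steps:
$y{\left(V \right)} = -5 + V$ ($y{\left(V \right)} = V - 5 = -5 + V$)
$- 287 y{\left(5 \right)} = - 287 \left(-5 + 5\right) = \left(-287\right) 0 = 0$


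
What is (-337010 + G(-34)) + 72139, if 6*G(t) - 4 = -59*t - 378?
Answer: -264599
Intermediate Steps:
G(t) = -187/3 - 59*t/6 (G(t) = ⅔ + (-59*t - 378)/6 = ⅔ + (-378 - 59*t)/6 = ⅔ + (-63 - 59*t/6) = -187/3 - 59*t/6)
(-337010 + G(-34)) + 72139 = (-337010 + (-187/3 - 59/6*(-34))) + 72139 = (-337010 + (-187/3 + 1003/3)) + 72139 = (-337010 + 272) + 72139 = -336738 + 72139 = -264599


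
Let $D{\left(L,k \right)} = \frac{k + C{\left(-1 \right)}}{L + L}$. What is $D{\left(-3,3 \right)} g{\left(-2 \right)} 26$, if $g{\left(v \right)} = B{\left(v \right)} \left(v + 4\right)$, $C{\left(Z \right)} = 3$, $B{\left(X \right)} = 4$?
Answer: $-208$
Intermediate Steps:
$D{\left(L,k \right)} = \frac{3 + k}{2 L}$ ($D{\left(L,k \right)} = \frac{k + 3}{L + L} = \frac{3 + k}{2 L}$)
$g{\left(v \right)} = 16 + 4 v$ ($g{\left(v \right)} = 4 \left(v + 4\right) = 4 \left(4 + v\right) = 16 + 4 v$)
$D{\left(-3,3 \right)} g{\left(-2 \right)} 26 = \frac{3 + 3}{2 \left(-3\right)} \left(16 + 4 \left(-2\right)\right) 26 = \frac{1}{2} \left(- \frac{1}{3}\right) 6 \left(16 - 8\right) 26 = \left(-1\right) 8 \cdot 26 = \left(-8\right) 26 = -208$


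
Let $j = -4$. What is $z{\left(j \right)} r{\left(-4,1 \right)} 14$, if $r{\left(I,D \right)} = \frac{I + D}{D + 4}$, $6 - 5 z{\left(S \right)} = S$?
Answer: $- \frac{84}{5} \approx -16.8$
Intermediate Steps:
$z{\left(S \right)} = \frac{6}{5} - \frac{S}{5}$
$r{\left(I,D \right)} = \frac{D + I}{4 + D}$
$z{\left(j \right)} r{\left(-4,1 \right)} 14 = \left(\frac{6}{5} - - \frac{4}{5}\right) \frac{1 - 4}{4 + 1} \cdot 14 = \left(\frac{6}{5} + \frac{4}{5}\right) \frac{1}{5} \left(-3\right) 14 = 2 \cdot \frac{1}{5} \left(-3\right) 14 = 2 \left(- \frac{3}{5}\right) 14 = \left(- \frac{6}{5}\right) 14 = - \frac{84}{5}$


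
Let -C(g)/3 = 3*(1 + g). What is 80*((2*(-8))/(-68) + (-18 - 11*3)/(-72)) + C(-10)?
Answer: 7981/51 ≈ 156.49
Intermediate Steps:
C(g) = -9 - 9*g (C(g) = -9*(1 + g) = -3*(3 + 3*g) = -9 - 9*g)
80*((2*(-8))/(-68) + (-18 - 11*3)/(-72)) + C(-10) = 80*((2*(-8))/(-68) + (-18 - 11*3)/(-72)) + (-9 - 9*(-10)) = 80*(-16*(-1/68) + (-18 - 1*33)*(-1/72)) + (-9 + 90) = 80*(4/17 + (-18 - 33)*(-1/72)) + 81 = 80*(4/17 - 51*(-1/72)) + 81 = 80*(4/17 + 17/24) + 81 = 80*(385/408) + 81 = 3850/51 + 81 = 7981/51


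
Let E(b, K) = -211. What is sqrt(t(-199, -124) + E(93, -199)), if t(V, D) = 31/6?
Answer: I*sqrt(7410)/6 ≈ 14.347*I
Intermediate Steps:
t(V, D) = 31/6 (t(V, D) = 31*(1/6) = 31/6)
sqrt(t(-199, -124) + E(93, -199)) = sqrt(31/6 - 211) = sqrt(-1235/6) = I*sqrt(7410)/6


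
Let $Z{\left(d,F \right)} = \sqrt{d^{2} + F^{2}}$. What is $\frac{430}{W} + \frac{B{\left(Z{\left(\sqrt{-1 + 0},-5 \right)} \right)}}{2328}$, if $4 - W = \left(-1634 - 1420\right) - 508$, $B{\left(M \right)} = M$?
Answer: $\frac{215}{1783} + \frac{\sqrt{6}}{1164} \approx 0.12269$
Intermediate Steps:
$Z{\left(d,F \right)} = \sqrt{F^{2} + d^{2}}$
$W = 3566$ ($W = 4 - \left(\left(-1634 - 1420\right) - 508\right) = 4 - \left(-3054 - 508\right) = 4 - -3562 = 4 + 3562 = 3566$)
$\frac{430}{W} + \frac{B{\left(Z{\left(\sqrt{-1 + 0},-5 \right)} \right)}}{2328} = \frac{430}{3566} + \frac{\sqrt{\left(-5\right)^{2} + \left(\sqrt{-1 + 0}\right)^{2}}}{2328} = 430 \cdot \frac{1}{3566} + \sqrt{25 + \left(\sqrt{-1}\right)^{2}} \cdot \frac{1}{2328} = \frac{215}{1783} + \sqrt{25 + i^{2}} \cdot \frac{1}{2328} = \frac{215}{1783} + \sqrt{25 - 1} \cdot \frac{1}{2328} = \frac{215}{1783} + \sqrt{24} \cdot \frac{1}{2328} = \frac{215}{1783} + 2 \sqrt{6} \cdot \frac{1}{2328} = \frac{215}{1783} + \frac{\sqrt{6}}{1164}$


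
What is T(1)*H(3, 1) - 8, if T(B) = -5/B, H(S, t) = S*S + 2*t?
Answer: -63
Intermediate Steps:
H(S, t) = S² + 2*t
T(1)*H(3, 1) - 8 = (-5/1)*(3² + 2*1) - 8 = (-5*1)*(9 + 2) - 8 = -5*11 - 8 = -55 - 8 = -63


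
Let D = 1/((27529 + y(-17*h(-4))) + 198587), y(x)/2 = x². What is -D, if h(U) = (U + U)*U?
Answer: -1/817988 ≈ -1.2225e-6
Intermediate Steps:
h(U) = 2*U² (h(U) = (2*U)*U = 2*U²)
y(x) = 2*x²
D = 1/817988 (D = 1/((27529 + 2*(-34*(-4)²)²) + 198587) = 1/((27529 + 2*(-34*16)²) + 198587) = 1/((27529 + 2*(-17*32)²) + 198587) = 1/((27529 + 2*(-544)²) + 198587) = 1/((27529 + 2*295936) + 198587) = 1/((27529 + 591872) + 198587) = 1/(619401 + 198587) = 1/817988 ≈ 1.2225e-6)
-D = -1*1/817988 = -1/817988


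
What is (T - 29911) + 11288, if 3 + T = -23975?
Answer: -42601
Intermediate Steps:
T = -23978 (T = -3 - 23975 = -23978)
(T - 29911) + 11288 = (-23978 - 29911) + 11288 = -53889 + 11288 = -42601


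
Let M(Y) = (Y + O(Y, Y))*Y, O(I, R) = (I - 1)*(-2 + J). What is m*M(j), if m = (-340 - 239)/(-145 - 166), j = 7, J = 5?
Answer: 101325/311 ≈ 325.80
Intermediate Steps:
O(I, R) = -3 + 3*I (O(I, R) = (I - 1)*(-2 + 5) = (-1 + I)*3 = -3 + 3*I)
M(Y) = Y*(-3 + 4*Y) (M(Y) = (Y + (-3 + 3*Y))*Y = (-3 + 4*Y)*Y = Y*(-3 + 4*Y))
m = 579/311 (m = -579/(-311) = -579*(-1/311) = 579/311 ≈ 1.8617)
m*M(j) = 579*(7*(-3 + 4*7))/311 = 579*(7*(-3 + 28))/311 = 579*(7*25)/311 = (579/311)*175 = 101325/311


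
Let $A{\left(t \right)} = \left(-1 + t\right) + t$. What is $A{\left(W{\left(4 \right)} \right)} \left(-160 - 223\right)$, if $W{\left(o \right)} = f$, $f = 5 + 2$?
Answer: $-4979$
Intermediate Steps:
$f = 7$
$W{\left(o \right)} = 7$
$A{\left(t \right)} = -1 + 2 t$
$A{\left(W{\left(4 \right)} \right)} \left(-160 - 223\right) = \left(-1 + 2 \cdot 7\right) \left(-160 - 223\right) = \left(-1 + 14\right) \left(-383\right) = 13 \left(-383\right) = -4979$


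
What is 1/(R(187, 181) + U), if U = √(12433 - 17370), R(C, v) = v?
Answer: 181/37698 - I*√4937/37698 ≈ 0.0048013 - 0.0018639*I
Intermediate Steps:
U = I*√4937 (U = √(-4937) = I*√4937 ≈ 70.264*I)
1/(R(187, 181) + U) = 1/(181 + I*√4937)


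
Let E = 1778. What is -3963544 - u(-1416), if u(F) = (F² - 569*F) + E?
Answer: -6776082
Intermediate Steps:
u(F) = 1778 + F² - 569*F (u(F) = (F² - 569*F) + 1778 = 1778 + F² - 569*F)
-3963544 - u(-1416) = -3963544 - (1778 + (-1416)² - 569*(-1416)) = -3963544 - (1778 + 2005056 + 805704) = -3963544 - 1*2812538 = -3963544 - 2812538 = -6776082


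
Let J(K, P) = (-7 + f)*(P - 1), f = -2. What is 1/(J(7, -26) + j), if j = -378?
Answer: -1/135 ≈ -0.0074074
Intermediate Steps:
J(K, P) = 9 - 9*P (J(K, P) = (-7 - 2)*(P - 1) = -9*(-1 + P) = 9 - 9*P)
1/(J(7, -26) + j) = 1/((9 - 9*(-26)) - 378) = 1/((9 + 234) - 378) = 1/(243 - 378) = 1/(-135) = -1/135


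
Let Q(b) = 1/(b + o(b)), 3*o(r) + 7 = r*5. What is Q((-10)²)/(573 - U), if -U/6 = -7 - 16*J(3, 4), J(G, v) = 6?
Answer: -1/11895 ≈ -8.4069e-5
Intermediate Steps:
o(r) = -7/3 + 5*r/3 (o(r) = -7/3 + (r*5)/3 = -7/3 + (5*r)/3 = -7/3 + 5*r/3)
U = 618 (U = -6*(-7 - 16*6) = -6*(-7 - 96) = -6*(-103) = 618)
Q(b) = 1/(-7/3 + 8*b/3) (Q(b) = 1/(b + (-7/3 + 5*b/3)) = 1/(-7/3 + 8*b/3))
Q((-10)²)/(573 - U) = (3/(-7 + 8*(-10)²))/(573 - 1*618) = (3/(-7 + 8*100))/(573 - 618) = (3/(-7 + 800))/(-45) = (3/793)*(-1/45) = -1/11895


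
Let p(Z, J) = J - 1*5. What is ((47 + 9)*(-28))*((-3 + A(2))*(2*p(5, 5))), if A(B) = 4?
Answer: 0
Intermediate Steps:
p(Z, J) = -5 + J (p(Z, J) = J - 5 = -5 + J)
((47 + 9)*(-28))*((-3 + A(2))*(2*p(5, 5))) = ((47 + 9)*(-28))*((-3 + 4)*(2*(-5 + 5))) = (56*(-28))*(1*(2*0)) = -1568*0 = 0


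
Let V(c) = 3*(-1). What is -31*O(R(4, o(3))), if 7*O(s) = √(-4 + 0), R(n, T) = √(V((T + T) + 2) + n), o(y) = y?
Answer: -62*I/7 ≈ -8.8571*I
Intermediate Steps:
V(c) = -3
R(n, T) = √(-3 + n)
O(s) = 2*I/7 (O(s) = √(-4 + 0)/7 = √(-4)/7 = (2*I)/7 = 2*I/7)
-31*O(R(4, o(3))) = -62*I/7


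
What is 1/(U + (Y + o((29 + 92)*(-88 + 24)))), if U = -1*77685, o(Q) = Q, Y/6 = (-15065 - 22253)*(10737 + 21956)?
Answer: -1/7320309673 ≈ -1.3661e-10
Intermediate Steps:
Y = -7320224244 (Y = 6*((-15065 - 22253)*(10737 + 21956)) = 6*(-37318*32693) = 6*(-1220037374) = -7320224244)
U = -77685
1/(U + (Y + o((29 + 92)*(-88 + 24)))) = 1/(-77685 + (-7320224244 + (29 + 92)*(-88 + 24))) = 1/(-77685 + (-7320224244 + 121*(-64))) = 1/(-77685 + (-7320224244 - 7744)) = 1/(-77685 - 7320231988) = 1/(-7320309673) = -1/7320309673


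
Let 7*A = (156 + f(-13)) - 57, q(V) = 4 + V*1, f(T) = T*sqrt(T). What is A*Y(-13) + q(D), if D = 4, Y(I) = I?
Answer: -1231/7 + 169*I*sqrt(13)/7 ≈ -175.86 + 87.048*I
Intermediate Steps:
f(T) = T**(3/2)
q(V) = 4 + V
A = 99/7 - 13*I*sqrt(13)/7 (A = ((156 + (-13)**(3/2)) - 57)/7 = ((156 - 13*I*sqrt(13)) - 57)/7 = (99 - 13*I*sqrt(13))/7 = 99/7 - 13*I*sqrt(13)/7 ≈ 14.143 - 6.696*I)
A*Y(-13) + q(D) = (99/7 - 13*I*sqrt(13)/7)*(-13) + (4 + 4) = (-1287/7 + 169*I*sqrt(13)/7) + 8 = -1231/7 + 169*I*sqrt(13)/7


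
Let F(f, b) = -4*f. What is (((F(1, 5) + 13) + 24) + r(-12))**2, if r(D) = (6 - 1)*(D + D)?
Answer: 7569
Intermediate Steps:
r(D) = 10*D (r(D) = 5*(2*D) = 10*D)
(((F(1, 5) + 13) + 24) + r(-12))**2 = (((-4*1 + 13) + 24) + 10*(-12))**2 = (((-4 + 13) + 24) - 120)**2 = ((9 + 24) - 120)**2 = (33 - 120)**2 = (-87)**2 = 7569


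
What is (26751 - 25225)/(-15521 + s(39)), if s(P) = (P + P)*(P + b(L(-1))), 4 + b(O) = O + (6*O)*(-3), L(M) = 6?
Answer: -1526/20747 ≈ -0.073553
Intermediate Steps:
b(O) = -4 - 17*O (b(O) = -4 + (O + (6*O)*(-3)) = -4 + (O - 18*O) = -4 - 17*O)
s(P) = 2*P*(-106 + P) (s(P) = (P + P)*(P + (-4 - 17*6)) = (2*P)*(P + (-4 - 102)) = (2*P)*(P - 106) = (2*P)*(-106 + P) = 2*P*(-106 + P))
(26751 - 25225)/(-15521 + s(39)) = (26751 - 25225)/(-15521 + 2*39*(-106 + 39)) = 1526/(-15521 + 2*39*(-67)) = 1526/(-15521 - 5226) = 1526/(-20747) = 1526*(-1/20747) = -1526/20747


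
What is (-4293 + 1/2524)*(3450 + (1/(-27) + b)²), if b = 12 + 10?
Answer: -31062205882169/1839996 ≈ -1.6882e+7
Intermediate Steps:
b = 22
(-4293 + 1/2524)*(3450 + (1/(-27) + b)²) = (-4293 + 1/2524)*(3450 + (1/(-27) + 22)²) = (-4293 + 1/2524)*(3450 + (-1/27 + 22)²) = -10835531*(3450 + (593/27)²)/2524 = -10835531*(3450 + 351649/729)/2524 = -10835531/2524*2866699/729 = -31062205882169/1839996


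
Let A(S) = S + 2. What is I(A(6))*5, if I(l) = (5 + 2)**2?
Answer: 245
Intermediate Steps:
A(S) = 2 + S
I(l) = 49 (I(l) = 7**2 = 49)
I(A(6))*5 = 49*5 = 245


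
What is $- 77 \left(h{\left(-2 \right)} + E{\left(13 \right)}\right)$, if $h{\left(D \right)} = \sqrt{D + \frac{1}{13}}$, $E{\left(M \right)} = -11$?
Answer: $847 - \frac{385 i \sqrt{13}}{13} \approx 847.0 - 106.78 i$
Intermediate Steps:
$h{\left(D \right)} = \sqrt{\frac{1}{13} + D}$ ($h{\left(D \right)} = \sqrt{D + \frac{1}{13}} = \sqrt{\frac{1}{13} + D}$)
$- 77 \left(h{\left(-2 \right)} + E{\left(13 \right)}\right) = - 77 \left(\frac{\sqrt{13 + 169 \left(-2\right)}}{13} - 11\right) = - 77 \left(\frac{\sqrt{13 - 338}}{13} - 11\right) = - 77 \left(\frac{\sqrt{-325}}{13} - 11\right) = - 77 \left(\frac{5 i \sqrt{13}}{13} - 11\right) = - 77 \left(-11 + \frac{5 i \sqrt{13}}{13}\right) = 847 - \frac{385 i \sqrt{13}}{13}$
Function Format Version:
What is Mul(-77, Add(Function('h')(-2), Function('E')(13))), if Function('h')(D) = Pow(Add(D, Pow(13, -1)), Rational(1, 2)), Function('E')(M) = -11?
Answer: Add(847, Mul(Rational(-385, 13), I, Pow(13, Rational(1, 2)))) ≈ Add(847.00, Mul(-106.78, I))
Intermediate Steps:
Function('h')(D) = Pow(Add(Rational(1, 13), D), Rational(1, 2)) (Function('h')(D) = Pow(Add(D, Rational(1, 13)), Rational(1, 2)) = Pow(Add(Rational(1, 13), D), Rational(1, 2)))
Mul(-77, Add(Function('h')(-2), Function('E')(13))) = Mul(-77, Add(Mul(Rational(1, 13), Pow(Add(13, Mul(169, -2)), Rational(1, 2))), -11)) = Mul(-77, Add(Mul(Rational(1, 13), Pow(Add(13, -338), Rational(1, 2))), -11)) = Mul(-77, Add(Mul(Rational(1, 13), Pow(-325, Rational(1, 2))), -11)) = Mul(-77, Add(Mul(Rational(1, 13), Mul(5, I, Pow(13, Rational(1, 2)))), -11)) = Mul(-77, Add(Mul(Rational(5, 13), I, Pow(13, Rational(1, 2))), -11)) = Mul(-77, Add(-11, Mul(Rational(5, 13), I, Pow(13, Rational(1, 2))))) = Add(847, Mul(Rational(-385, 13), I, Pow(13, Rational(1, 2))))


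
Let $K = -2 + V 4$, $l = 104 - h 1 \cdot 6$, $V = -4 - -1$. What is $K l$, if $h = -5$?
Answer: $-1876$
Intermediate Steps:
$V = -3$ ($V = -4 + 1 = -3$)
$l = 134$ ($l = 104 - \left(-5\right) 1 \cdot 6 = 104 - \left(-5\right) 6 = 104 - -30 = 104 + 30 = 134$)
$K = -14$ ($K = -2 - 12 = -14$)
$K l = \left(-14\right) 134 = -1876$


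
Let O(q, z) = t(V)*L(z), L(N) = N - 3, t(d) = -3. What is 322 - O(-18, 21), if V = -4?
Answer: 376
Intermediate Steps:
L(N) = -3 + N
O(q, z) = 9 - 3*z (O(q, z) = -3*(-3 + z) = 9 - 3*z)
322 - O(-18, 21) = 322 - (9 - 3*21) = 322 - (9 - 63) = 322 - 1*(-54) = 322 + 54 = 376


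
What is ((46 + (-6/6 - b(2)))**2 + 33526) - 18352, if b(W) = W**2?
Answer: 16855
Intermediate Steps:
((46 + (-6/6 - b(2)))**2 + 33526) - 18352 = ((46 + (-6/6 - 1*2**2))**2 + 33526) - 18352 = ((46 + (-6*1/6 - 1*4))**2 + 33526) - 18352 = ((46 + (-1 - 4))**2 + 33526) - 18352 = ((46 - 5)**2 + 33526) - 18352 = (41**2 + 33526) - 18352 = (1681 + 33526) - 18352 = 35207 - 18352 = 16855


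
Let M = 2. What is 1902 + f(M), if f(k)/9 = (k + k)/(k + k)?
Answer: 1911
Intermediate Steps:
f(k) = 9 (f(k) = 9*((k + k)/(k + k)) = 9*((2*k)/((2*k))) = 9*((2*k)*(1/(2*k))) = 9*1 = 9)
1902 + f(M) = 1902 + 9 = 1911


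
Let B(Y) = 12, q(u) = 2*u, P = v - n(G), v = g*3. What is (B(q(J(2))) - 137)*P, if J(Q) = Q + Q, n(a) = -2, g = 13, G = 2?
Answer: -5125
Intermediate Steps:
v = 39 (v = 13*3 = 39)
J(Q) = 2*Q
P = 41 (P = 39 - 1*(-2) = 39 + 2 = 41)
(B(q(J(2))) - 137)*P = (12 - 137)*41 = -125*41 = -5125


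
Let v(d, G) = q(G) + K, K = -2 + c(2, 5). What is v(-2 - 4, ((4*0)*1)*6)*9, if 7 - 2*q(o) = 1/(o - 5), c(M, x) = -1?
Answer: 27/5 ≈ 5.4000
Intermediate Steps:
q(o) = 7/2 - 1/(2*(-5 + o)) (q(o) = 7/2 - 1/(2*(o - 5)) = 7/2 - 1/(2*(-5 + o)))
K = -3 (K = -2 - 1 = -3)
v(d, G) = -3 + (-36 + 7*G)/(2*(-5 + G)) (v(d, G) = (-36 + 7*G)/(2*(-5 + G)) - 3 = -3 + (-36 + 7*G)/(2*(-5 + G)))
v(-2 - 4, ((4*0)*1)*6)*9 = ((-6 + ((4*0)*1)*6)/(2*(-5 + ((4*0)*1)*6)))*9 = ((-6 + (0*1)*6)/(2*(-5 + (0*1)*6)))*9 = ((-6 + 0*6)/(2*(-5 + 0*6)))*9 = ((-6 + 0)/(2*(-5 + 0)))*9 = ((1/2)*(-6)/(-5))*9 = ((1/2)*(-1/5)*(-6))*9 = (3/5)*9 = 27/5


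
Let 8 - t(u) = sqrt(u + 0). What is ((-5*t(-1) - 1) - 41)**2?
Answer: 6699 - 820*I ≈ 6699.0 - 820.0*I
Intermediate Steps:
t(u) = 8 - sqrt(u) (t(u) = 8 - sqrt(u + 0) = 8 - sqrt(u))
((-5*t(-1) - 1) - 41)**2 = ((-5*(8 - sqrt(-1)) - 1) - 41)**2 = ((-5*(8 - I) - 1) - 41)**2 = (((-40 + 5*I) - 1) - 41)**2 = ((-41 + 5*I) - 41)**2 = (-82 + 5*I)**2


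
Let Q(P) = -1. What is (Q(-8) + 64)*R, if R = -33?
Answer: -2079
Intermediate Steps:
(Q(-8) + 64)*R = (-1 + 64)*(-33) = 63*(-33) = -2079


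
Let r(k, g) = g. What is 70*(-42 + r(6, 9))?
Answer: -2310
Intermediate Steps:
70*(-42 + r(6, 9)) = 70*(-42 + 9) = 70*(-33) = -2310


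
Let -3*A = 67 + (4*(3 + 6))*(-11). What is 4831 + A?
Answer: 14822/3 ≈ 4940.7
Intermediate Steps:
A = 329/3 (A = -(67 + (4*(3 + 6))*(-11))/3 = -(67 + (4*9)*(-11))/3 = -(67 + 36*(-11))/3 = -(67 - 396)/3 = -⅓*(-329) = 329/3 ≈ 109.67)
4831 + A = 4831 + 329/3 = 14822/3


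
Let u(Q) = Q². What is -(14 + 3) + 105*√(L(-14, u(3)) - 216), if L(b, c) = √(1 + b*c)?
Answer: -17 + 105*√(-216 + 5*I*√5) ≈ 22.925 + 1543.7*I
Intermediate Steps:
-(14 + 3) + 105*√(L(-14, u(3)) - 216) = -(14 + 3) + 105*√(√(1 - 14*3²) - 216) = -1*17 + 105*√(√(1 - 14*9) - 216) = -17 + 105*√(√(1 - 126) - 216) = -17 + 105*√(√(-125) - 216) = -17 + 105*√(5*I*√5 - 216) = -17 + 105*√(-216 + 5*I*√5)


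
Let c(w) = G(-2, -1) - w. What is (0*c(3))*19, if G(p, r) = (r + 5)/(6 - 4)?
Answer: 0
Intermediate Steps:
G(p, r) = 5/2 + r/2 (G(p, r) = (5 + r)/2 = (5 + r)*(½) = 5/2 + r/2)
c(w) = 2 - w (c(w) = (5/2 + (½)*(-1)) - w = (5/2 - ½) - w = 2 - w)
(0*c(3))*19 = (0*(2 - 1*3))*19 = (0*(2 - 3))*19 = (0*(-1))*19 = 0*19 = 0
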